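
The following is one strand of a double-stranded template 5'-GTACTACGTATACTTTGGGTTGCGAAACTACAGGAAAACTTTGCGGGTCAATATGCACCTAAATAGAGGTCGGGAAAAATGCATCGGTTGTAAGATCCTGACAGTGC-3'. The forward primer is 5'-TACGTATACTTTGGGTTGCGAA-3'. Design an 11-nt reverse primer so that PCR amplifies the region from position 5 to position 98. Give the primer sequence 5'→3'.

The product's 3' end on the top strand is position 98.
The reverse primer anneals to the top strand over positions 88–98, i.e. to TTGTAAGATCC.
Its sequence written 5'→3' is the reverse complement: GGATCTTACAA.

5'-GGATCTTACAA-3'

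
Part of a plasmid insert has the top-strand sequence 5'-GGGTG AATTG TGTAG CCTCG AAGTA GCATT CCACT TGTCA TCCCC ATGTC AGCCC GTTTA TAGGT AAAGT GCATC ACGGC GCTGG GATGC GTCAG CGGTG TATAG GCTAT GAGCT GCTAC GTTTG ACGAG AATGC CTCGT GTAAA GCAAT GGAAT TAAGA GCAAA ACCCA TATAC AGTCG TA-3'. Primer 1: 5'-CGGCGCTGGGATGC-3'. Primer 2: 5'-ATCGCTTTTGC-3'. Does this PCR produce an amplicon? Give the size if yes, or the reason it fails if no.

Primer 2 (ATCGCTTTTGC) does not match the top strand, and its reverse complement GCAAAAGCGAT does not match either.
With no annealing site for primer 2, no amplification occurs.

No product — primer 2 has no binding site in the template.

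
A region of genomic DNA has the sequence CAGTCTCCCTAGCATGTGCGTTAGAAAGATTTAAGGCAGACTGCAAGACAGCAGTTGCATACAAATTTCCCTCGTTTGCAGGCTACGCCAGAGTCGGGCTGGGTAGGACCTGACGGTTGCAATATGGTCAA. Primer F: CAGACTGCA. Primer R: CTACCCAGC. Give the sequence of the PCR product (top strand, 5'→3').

5'-CAGACTGCAAGACAGCAGTTGCATACAAATTTCCCTCGTTTGCAGGCTACGCCAGAGTCGGGCTGGGTAG-3'

The forward primer matches the template at positions 37–45.
Taking the reverse complement of CTACCCAGC gives GCTGGGTAG, found at positions 98–106 on the template; the primer anneals here to the top strand with its 3' end pointing upstream.
The product is the template from position 37 through 106 (70 bp).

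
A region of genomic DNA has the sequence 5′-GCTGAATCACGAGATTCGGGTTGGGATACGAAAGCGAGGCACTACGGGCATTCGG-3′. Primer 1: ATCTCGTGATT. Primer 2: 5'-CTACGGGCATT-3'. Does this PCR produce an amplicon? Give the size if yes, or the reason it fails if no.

No product — the primers' 3' ends point away from each other.

Primer 1 (ATCTCGTGATT) has reverse complement AATCACGAGAT, which matches the top strand at positions 5–15; primer 1 anneals to the top strand there with its 3' end pointing upstream toward position 5.
Primer 2 (CTACGGGCATT) matches the top strand directly at positions 42–52; it anneals to the bottom strand with its 3' end pointing downstream toward position 52.
The 3' ends diverge (primer 1 extends toward position 1, primer 2 toward position 55), so the primers never converge on a shared product.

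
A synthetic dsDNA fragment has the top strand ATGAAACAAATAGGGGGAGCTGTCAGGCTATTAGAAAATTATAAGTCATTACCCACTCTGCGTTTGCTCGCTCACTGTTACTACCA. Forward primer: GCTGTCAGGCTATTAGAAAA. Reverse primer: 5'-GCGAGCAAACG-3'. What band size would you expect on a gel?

53 bp

Scanning the template, GCTGTCAGGCTATTAGAAAA occurs at positions 19–38; this primer anneals to the bottom strand there with its 3' end pointing downstream.
Taking the reverse complement of GCGAGCAAACG gives CGTTTGCTCGC, found at positions 61–71 on the template; the primer anneals here to the top strand with its 3' end pointing upstream.
Product length = (reverse-primer end) − (forward-primer start) + 1 = 71 − 19 + 1 = 53 bp.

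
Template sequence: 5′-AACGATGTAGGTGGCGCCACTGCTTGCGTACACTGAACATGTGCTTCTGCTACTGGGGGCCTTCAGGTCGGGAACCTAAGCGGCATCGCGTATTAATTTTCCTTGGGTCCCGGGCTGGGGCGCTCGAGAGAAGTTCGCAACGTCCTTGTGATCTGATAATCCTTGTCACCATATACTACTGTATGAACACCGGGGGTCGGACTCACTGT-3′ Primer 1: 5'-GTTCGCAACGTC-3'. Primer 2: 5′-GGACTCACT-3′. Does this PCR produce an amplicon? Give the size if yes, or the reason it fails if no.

Primer 1 (GTTCGCAACGTC) matches the top strand at positions 133–144 (3' end points downstream).
Primer 2 (GGACTCACT) also matches the top strand directly, at positions 199–207 — its reverse complement AGTGAGTCC is not present.
Both primers anneal to the bottom strand with 3' ends pointing the same way, so neither can prime synthesis back toward the other.

No product — both primers anneal to the same strand and extend in the same direction.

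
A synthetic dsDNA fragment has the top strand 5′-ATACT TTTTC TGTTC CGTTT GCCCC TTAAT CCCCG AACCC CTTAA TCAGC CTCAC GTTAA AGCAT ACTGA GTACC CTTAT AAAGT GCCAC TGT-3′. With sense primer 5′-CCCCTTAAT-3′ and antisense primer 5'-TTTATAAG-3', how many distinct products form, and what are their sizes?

The forward primer CCCCTTAAT matches the top strand at positions 22–30, 38–46.
The reverse primer's reverse complement is CTTATAAA, matching at positions 76–83.
Each forward site pairs with the reverse site to give a product ending at position 83: sizes 62, 46 bp.

Two products: 62 bp, 46 bp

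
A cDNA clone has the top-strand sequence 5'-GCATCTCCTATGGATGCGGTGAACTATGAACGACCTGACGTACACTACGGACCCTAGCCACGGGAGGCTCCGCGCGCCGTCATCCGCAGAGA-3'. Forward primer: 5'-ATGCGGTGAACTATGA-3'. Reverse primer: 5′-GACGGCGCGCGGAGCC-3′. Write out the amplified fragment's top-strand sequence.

Scanning the template, ATGCGGTGAACTATGA occurs at positions 14–29; this primer anneals to the bottom strand there with its 3' end pointing downstream.
The reverse primer's reverse complement is GGCTCCGCGCGCCGTC, which matches the template at positions 66–81.
The product is the template from position 14 through 81 (68 bp).

5'-ATGCGGTGAACTATGAACGACCTGACGTACACTACGGACCCTAGCCACGGGAGGCTCCGCGCGCCGTC-3'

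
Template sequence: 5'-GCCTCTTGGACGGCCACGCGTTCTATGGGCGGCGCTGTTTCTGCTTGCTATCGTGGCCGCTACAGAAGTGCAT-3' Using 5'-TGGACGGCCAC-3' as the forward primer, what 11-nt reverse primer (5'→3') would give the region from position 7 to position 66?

5'-TCTGTAGCGGC-3'

The product's 3' end on the top strand is position 66.
The reverse primer anneals to the top strand over positions 56–66, i.e. to GCCGCTACAGA.
Its sequence written 5'→3' is the reverse complement: TCTGTAGCGGC.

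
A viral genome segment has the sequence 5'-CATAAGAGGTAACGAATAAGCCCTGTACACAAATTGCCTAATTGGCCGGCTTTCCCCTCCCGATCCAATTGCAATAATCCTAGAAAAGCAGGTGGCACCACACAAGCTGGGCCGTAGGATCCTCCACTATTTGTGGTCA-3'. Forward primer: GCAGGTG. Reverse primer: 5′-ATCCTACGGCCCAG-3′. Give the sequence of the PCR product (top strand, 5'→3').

5'-GCAGGTGGCACCACACAAGCTGGGCCGTAGGAT-3'

Forward primer GCAGGTG is found on the top strand at positions 88–94.
The reverse primer's reverse complement is CTGGGCCGTAGGAT, which matches the template at positions 107–120.
The product is the template from position 88 through 120 (33 bp).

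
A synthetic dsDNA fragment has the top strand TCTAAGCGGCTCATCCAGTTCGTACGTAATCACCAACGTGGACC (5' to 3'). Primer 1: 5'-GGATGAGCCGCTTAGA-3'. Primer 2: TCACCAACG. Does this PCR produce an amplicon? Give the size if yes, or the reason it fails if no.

Primer 1 (GGATGAGCCGCTTAGA) has reverse complement TCTAAGCGGCTCATCC, which matches the top strand at positions 1–16; primer 1 anneals to the top strand there with its 3' end pointing upstream toward position 1.
Primer 2 (TCACCAACG) matches the top strand directly at positions 30–38; it anneals to the bottom strand with its 3' end pointing downstream toward position 38.
The 3' ends diverge (primer 1 extends toward position 1, primer 2 toward position 44), so the primers never converge on a shared product.

No product — the primers' 3' ends point away from each other.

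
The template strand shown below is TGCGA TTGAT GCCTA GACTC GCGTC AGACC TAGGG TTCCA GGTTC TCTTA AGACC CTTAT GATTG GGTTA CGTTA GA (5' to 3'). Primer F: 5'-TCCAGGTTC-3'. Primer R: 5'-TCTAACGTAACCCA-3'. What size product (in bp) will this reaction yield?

41 bp

Forward primer TCCAGGTTC is found on the top strand at positions 37–45.
The reverse primer's reverse complement is TGGGTTACGTTAGA, which matches the template at positions 64–77.
Amplicon spans positions 37–77: 41 bp.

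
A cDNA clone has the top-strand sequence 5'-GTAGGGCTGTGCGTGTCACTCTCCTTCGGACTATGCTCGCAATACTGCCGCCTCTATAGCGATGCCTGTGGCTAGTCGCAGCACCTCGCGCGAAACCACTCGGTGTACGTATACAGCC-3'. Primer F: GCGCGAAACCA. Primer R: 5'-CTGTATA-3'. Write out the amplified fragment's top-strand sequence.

5'-GCGCGAAACCACTCGGTGTACGTATACAG-3'

The forward primer matches the template at positions 88–98.
The reverse primer's reverse complement is TATACAG, which matches the template at positions 110–116.
The product is the template from position 88 through 116 (29 bp).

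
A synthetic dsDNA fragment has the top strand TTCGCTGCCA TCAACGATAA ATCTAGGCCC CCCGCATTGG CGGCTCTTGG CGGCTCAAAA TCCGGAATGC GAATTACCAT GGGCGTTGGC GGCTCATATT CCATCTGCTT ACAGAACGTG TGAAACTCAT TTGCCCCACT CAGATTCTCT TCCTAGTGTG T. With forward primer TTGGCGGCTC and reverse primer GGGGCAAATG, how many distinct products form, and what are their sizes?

Three products: 101 bp, 91 bp, 52 bp

The forward primer TTGGCGGCTC matches the top strand at positions 37–46, 47–56, 86–95.
The reverse primer's reverse complement is CATTTGCCCC, matching at positions 128–137.
Each forward site pairs with the reverse site to give a product ending at position 137: sizes 101, 91, 52 bp.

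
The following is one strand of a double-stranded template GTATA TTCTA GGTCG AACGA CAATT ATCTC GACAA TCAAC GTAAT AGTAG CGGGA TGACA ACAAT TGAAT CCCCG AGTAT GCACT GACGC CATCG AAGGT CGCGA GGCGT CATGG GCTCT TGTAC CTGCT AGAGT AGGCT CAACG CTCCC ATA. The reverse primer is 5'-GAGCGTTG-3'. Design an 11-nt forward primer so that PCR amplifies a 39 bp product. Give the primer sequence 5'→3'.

The reverse primer's reverse complement CAACGCTC matches the template at positions 141–148, so the product ends at position 148.
A 39 bp product then starts at position 148 − 39 + 1 = 110.
The forward primer is identical to the top strand there: TCATGGGCTCT.

5'-TCATGGGCTCT-3'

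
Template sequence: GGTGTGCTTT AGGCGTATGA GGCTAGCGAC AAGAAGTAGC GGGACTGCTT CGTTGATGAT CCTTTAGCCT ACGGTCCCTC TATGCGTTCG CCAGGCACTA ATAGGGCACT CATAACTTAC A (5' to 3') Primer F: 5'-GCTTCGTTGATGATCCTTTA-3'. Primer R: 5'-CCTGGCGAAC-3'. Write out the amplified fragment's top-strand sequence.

5'-GCTTCGTTGATGATCCTTTAGCCTACGGTCCCTCTATGCGTTCGCCAGG-3'

Forward primer GCTTCGTTGATGATCCTTTA is found on the top strand at positions 47–66.
Taking the reverse complement of CCTGGCGAAC gives GTTCGCCAGG, found at positions 86–95 on the template; the primer anneals here to the top strand with its 3' end pointing upstream.
The product is the template from position 47 through 95 (49 bp).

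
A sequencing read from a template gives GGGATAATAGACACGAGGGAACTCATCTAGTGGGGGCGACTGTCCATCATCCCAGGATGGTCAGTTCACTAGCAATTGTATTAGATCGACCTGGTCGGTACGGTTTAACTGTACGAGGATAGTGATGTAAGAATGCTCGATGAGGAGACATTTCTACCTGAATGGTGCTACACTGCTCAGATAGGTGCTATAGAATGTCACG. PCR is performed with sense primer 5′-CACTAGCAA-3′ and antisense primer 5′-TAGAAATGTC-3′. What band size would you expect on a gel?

Scanning the template, CACTAGCAA occurs at positions 67–75; this primer anneals to the bottom strand there with its 3' end pointing downstream.
Reverse complement of the reverse primer: GACATTTCTA. This occurs on the top strand at positions 147–156.
The product runs from position 67 to position 156, so its length is 156 − 67 + 1 = 90 bp.

90 bp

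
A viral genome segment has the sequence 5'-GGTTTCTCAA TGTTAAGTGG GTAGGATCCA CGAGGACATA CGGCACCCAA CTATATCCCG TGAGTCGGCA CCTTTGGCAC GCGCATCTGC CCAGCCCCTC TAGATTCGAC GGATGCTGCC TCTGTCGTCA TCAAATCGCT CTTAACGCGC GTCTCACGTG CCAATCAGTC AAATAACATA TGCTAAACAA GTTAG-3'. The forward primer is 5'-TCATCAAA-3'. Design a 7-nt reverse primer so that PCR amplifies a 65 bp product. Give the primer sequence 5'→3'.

The forward primer binds at positions 128–135, so a 65 bp product ends at position 128 + 65 − 1 = 192.
The reverse primer anneals to the top strand over positions 186–192, i.e. to AACAAGT.
Its sequence written 5'→3' is the reverse complement: ACTTGTT.

5'-ACTTGTT-3'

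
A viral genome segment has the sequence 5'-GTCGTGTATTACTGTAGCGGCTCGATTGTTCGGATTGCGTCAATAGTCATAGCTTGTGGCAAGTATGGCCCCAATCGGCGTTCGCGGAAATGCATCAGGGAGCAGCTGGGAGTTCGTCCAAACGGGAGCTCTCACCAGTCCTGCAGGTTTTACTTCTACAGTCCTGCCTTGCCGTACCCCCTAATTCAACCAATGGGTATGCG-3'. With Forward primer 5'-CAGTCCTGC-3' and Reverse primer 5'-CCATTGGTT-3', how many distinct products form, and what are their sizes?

Two products: 61 bp, 38 bp

The forward primer CAGTCCTGC matches the top strand at positions 136–144, 159–167.
The reverse primer's reverse complement is AACCAATGG, matching at positions 188–196.
Each forward site pairs with the reverse site to give a product ending at position 196: sizes 61, 38 bp.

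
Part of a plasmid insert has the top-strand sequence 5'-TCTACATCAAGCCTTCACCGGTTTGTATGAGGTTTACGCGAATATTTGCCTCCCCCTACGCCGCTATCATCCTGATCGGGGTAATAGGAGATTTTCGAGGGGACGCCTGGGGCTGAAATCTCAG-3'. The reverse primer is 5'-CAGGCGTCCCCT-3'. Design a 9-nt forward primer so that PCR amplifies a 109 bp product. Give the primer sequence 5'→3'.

5'-TCTACATCA-3'

The reverse primer's reverse complement AGGGGACGCCTG matches the template at positions 98–109, so the product ends at position 109.
A 109 bp product then starts at position 109 − 109 + 1 = 1.
The forward primer is identical to the top strand there: TCTACATCA.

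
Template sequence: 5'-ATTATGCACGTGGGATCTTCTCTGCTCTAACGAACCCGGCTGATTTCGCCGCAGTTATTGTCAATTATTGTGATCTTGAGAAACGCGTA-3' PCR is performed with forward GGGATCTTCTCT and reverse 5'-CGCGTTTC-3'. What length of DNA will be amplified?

76 bp

The forward primer matches the template at positions 12–23.
Taking the reverse complement of CGCGTTTC gives GAAACGCG, found at positions 80–87 on the template; the primer anneals here to the top strand with its 3' end pointing upstream.
Product length = (reverse-primer end) − (forward-primer start) + 1 = 87 − 12 + 1 = 76 bp.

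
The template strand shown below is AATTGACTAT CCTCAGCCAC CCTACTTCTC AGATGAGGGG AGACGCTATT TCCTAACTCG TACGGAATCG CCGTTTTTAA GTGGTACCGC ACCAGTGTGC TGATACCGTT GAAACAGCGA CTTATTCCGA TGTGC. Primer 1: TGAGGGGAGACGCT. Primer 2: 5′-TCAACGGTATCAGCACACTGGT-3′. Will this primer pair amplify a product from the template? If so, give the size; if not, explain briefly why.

Primer 1 (TGAGGGGAGACGCT) matches the top strand at positions 34–47; it acts as a forward primer.
Primer 2's reverse complement is ACCAGTGTGCTGATACCGTTGA, matching the top strand at positions 91–112; it acts as a reverse primer.
The 3' ends face each other across positions 34–112, giving a 79 bp product.

Yes — a 79 bp product.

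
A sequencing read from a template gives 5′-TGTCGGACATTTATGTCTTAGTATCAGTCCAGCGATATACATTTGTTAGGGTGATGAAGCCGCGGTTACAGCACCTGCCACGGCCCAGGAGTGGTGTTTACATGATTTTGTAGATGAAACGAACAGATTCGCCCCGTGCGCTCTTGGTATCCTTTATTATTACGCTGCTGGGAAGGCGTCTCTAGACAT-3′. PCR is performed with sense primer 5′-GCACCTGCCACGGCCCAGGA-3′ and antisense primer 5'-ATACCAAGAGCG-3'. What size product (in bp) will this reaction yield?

The forward primer matches the template at positions 71–90.
Reverse complement of the reverse primer: CGCTCTTGGTAT. This occurs on the top strand at positions 139–150.
Amplicon spans positions 71–150: 80 bp.

80 bp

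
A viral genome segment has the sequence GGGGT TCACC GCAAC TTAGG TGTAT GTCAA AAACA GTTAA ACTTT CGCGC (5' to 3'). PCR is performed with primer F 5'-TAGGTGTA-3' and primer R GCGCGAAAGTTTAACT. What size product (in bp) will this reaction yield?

34 bp

Scanning the template, TAGGTGTA occurs at positions 17–24; this primer anneals to the bottom strand there with its 3' end pointing downstream.
The reverse primer's reverse complement is AGTTAAACTTTCGCGC, which matches the template at positions 35–50.
Amplicon spans positions 17–50: 34 bp.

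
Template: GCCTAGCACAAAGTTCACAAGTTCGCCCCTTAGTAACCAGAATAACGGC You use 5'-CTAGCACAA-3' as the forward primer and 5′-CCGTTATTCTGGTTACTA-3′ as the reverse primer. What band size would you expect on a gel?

46 bp

Forward primer CTAGCACAA is found on the top strand at positions 3–11.
Reverse complement of the reverse primer: TAGTAACCAGAATAACGG. This occurs on the top strand at positions 31–48.
The product runs from position 3 to position 48, so its length is 48 − 3 + 1 = 46 bp.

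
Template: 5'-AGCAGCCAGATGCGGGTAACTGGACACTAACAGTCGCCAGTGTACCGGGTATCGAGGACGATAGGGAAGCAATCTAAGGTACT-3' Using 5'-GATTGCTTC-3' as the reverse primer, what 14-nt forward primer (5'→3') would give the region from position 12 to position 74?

5'-GCGGGTAACTGGAC-3'

The reverse primer's reverse complement GAAGCAATC matches the template at positions 66–74; the product starts at position 12.
The forward primer is identical to the top strand over positions 12–25: GCGGGTAACTGGAC.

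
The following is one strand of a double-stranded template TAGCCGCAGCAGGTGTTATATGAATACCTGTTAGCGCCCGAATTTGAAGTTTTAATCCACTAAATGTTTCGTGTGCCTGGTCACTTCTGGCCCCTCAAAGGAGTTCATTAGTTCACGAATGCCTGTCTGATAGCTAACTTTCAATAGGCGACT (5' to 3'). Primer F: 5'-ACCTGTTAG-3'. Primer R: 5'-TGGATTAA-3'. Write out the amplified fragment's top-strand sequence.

5'-ACCTGTTAGCGCCCGAATTTGAAGTTTTAATCCA-3'

The forward primer matches the template at positions 26–34.
The reverse primer's reverse complement is TTAATCCA, which matches the template at positions 52–59.
The product is the template from position 26 through 59 (34 bp).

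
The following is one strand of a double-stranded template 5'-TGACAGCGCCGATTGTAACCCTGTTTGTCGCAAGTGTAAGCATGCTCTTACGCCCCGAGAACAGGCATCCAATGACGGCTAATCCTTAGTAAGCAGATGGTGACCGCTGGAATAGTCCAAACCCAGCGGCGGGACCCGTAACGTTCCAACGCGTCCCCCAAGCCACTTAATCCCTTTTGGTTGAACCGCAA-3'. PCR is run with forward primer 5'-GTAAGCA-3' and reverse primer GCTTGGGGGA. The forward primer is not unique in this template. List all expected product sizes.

The forward primer GTAAGCA matches the top strand at positions 36–42, 89–95.
The reverse primer's reverse complement is TCCCCCAAGC, matching at positions 154–163.
Each forward site pairs with the reverse site to give a product ending at position 163: sizes 128, 75 bp.

128 bp, 75 bp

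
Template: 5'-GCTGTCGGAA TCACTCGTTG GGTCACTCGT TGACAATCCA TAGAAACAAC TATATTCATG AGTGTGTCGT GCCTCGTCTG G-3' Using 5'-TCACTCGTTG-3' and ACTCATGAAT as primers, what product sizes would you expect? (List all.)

53 bp, 41 bp

The forward primer TCACTCGTTG matches the top strand at positions 11–20, 23–32.
The reverse primer's reverse complement is ATTCATGAGT, matching at positions 54–63.
Each forward site pairs with the reverse site to give a product ending at position 63: sizes 53, 41 bp.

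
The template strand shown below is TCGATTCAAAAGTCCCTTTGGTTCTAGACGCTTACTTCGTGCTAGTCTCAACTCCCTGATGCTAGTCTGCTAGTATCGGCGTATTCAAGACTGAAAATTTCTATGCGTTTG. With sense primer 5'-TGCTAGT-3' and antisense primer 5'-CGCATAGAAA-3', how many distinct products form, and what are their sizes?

The forward primer TGCTAGT matches the top strand at positions 40–46, 60–66, 68–74.
The reverse primer's reverse complement is TTTCTATGCG, matching at positions 98–107.
Each forward site pairs with the reverse site to give a product ending at position 107: sizes 68, 48, 40 bp.

Three products: 68 bp, 48 bp, 40 bp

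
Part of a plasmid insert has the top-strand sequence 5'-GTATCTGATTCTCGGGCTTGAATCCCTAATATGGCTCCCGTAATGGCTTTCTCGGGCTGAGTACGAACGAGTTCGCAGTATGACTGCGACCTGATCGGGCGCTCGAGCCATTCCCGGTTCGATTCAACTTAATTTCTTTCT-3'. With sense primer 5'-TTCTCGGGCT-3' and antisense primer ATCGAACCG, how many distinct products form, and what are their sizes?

The forward primer TTCTCGGGCT matches the top strand at positions 9–18, 49–58.
The reverse primer's reverse complement is CGGTTCGAT, matching at positions 115–123.
Each forward site pairs with the reverse site to give a product ending at position 123: sizes 115, 75 bp.

Two products: 115 bp, 75 bp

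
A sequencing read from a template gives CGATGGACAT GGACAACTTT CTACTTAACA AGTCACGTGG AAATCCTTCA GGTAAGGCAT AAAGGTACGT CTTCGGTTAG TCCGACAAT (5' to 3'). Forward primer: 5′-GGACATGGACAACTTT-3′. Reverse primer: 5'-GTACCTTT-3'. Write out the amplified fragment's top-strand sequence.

5'-GGACATGGACAACTTTCTACTTAACAAGTCACGTGGAAATCCTTCAGGTAAGGCATAAAGGTAC-3'

The forward primer matches the template at positions 5–20.
Reverse complement of the reverse primer: AAAGGTAC. This occurs on the top strand at positions 61–68.
The product is the template from position 5 through 68 (64 bp).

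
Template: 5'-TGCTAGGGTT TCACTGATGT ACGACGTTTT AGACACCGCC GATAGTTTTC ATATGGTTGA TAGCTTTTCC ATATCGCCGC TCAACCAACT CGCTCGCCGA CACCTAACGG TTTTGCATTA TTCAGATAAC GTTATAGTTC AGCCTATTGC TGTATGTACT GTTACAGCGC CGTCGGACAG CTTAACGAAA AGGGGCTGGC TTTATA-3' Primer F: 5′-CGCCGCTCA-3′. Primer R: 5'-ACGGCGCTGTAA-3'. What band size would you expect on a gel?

99 bp

Scanning the template, CGCCGCTCA occurs at positions 75–83; this primer anneals to the bottom strand there with its 3' end pointing downstream.
Reverse complement of the reverse primer: TTACAGCGCCGT. This occurs on the top strand at positions 162–173.
The product runs from position 75 to position 173, so its length is 173 − 75 + 1 = 99 bp.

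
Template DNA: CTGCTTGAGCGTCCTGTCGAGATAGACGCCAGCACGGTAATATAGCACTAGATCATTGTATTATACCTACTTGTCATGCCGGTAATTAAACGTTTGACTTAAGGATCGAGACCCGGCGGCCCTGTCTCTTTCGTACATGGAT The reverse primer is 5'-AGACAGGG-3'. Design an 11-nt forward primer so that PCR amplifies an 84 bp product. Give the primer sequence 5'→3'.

5'-AGCACTAGATC-3'

The reverse primer's reverse complement CCCTGTCT matches the template at positions 120–127, so the product ends at position 127.
An 84 bp product then starts at position 127 − 84 + 1 = 44.
The forward primer is identical to the top strand there: AGCACTAGATC.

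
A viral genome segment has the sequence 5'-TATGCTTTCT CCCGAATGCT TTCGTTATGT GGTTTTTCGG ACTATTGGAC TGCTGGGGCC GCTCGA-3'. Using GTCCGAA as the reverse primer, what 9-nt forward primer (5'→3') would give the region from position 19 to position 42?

5'-CTTTCGTTA-3'

The reverse primer's reverse complement TTCGGAC matches the template at positions 36–42; the product starts at position 19.
The forward primer is identical to the top strand over positions 19–27: CTTTCGTTA.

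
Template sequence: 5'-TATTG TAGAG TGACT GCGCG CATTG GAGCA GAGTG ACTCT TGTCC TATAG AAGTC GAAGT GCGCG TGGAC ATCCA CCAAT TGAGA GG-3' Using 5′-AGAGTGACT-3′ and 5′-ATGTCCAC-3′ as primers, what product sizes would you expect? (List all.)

The forward primer AGAGTGACT matches the top strand at positions 7–15, 30–38.
The reverse primer's reverse complement is GTGGACAT, matching at positions 65–72.
Each forward site pairs with the reverse site to give a product ending at position 72: sizes 66, 43 bp.

66 bp, 43 bp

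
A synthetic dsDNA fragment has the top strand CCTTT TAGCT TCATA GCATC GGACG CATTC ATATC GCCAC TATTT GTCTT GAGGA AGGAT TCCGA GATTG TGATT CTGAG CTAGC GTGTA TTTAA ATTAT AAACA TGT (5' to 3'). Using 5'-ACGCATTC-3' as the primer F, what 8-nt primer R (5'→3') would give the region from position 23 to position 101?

The product's 3' end on the top strand is position 101.
The reverse primer anneals to the top strand over positions 94–101, i.e. to AAATTATA.
Its sequence written 5'→3' is the reverse complement: TATAATTT.

5'-TATAATTT-3'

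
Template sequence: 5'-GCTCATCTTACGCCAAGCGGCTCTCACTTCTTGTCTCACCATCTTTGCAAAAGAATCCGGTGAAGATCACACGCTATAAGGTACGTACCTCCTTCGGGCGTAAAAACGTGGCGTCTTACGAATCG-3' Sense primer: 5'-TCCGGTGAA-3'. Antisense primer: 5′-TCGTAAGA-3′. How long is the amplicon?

66 bp

Scanning the template, TCCGGTGAA occurs at positions 56–64; this primer anneals to the bottom strand there with its 3' end pointing downstream.
Reverse complement of the reverse primer: TCTTACGA. This occurs on the top strand at positions 114–121.
The product runs from position 56 to position 121, so its length is 121 − 56 + 1 = 66 bp.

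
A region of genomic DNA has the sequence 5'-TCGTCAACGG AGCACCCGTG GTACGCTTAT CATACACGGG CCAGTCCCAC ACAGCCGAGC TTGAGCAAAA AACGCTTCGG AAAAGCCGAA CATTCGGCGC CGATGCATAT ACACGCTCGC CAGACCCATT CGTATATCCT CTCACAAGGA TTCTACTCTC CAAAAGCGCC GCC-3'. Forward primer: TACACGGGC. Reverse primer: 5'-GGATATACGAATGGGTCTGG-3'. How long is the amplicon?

The forward primer matches the template at positions 33–41.
Reverse complement of the reverse primer: CCAGACCCATTCGTATATCC. This occurs on the top strand at positions 120–139.
Product length = (reverse-primer end) − (forward-primer start) + 1 = 139 − 33 + 1 = 107 bp.

107 bp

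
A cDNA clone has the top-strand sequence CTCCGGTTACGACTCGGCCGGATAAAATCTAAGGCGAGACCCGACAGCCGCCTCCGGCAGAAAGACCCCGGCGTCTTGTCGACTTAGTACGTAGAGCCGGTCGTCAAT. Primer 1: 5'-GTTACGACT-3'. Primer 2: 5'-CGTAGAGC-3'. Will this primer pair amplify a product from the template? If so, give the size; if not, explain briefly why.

Primer 1 (GTTACGACT) matches the top strand at positions 6–14 (3' end points downstream).
Primer 2 (CGTAGAGC) also matches the top strand directly, at positions 90–97 — its reverse complement GCTCTACG is not present.
Both primers anneal to the bottom strand with 3' ends pointing the same way, so neither can prime synthesis back toward the other.

No product — both primers anneal to the same strand and extend in the same direction.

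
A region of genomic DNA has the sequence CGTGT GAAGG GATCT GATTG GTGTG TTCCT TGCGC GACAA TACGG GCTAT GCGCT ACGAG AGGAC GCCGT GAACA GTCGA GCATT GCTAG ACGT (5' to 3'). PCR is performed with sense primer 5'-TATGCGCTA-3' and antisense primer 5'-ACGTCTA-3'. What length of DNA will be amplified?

47 bp

Scanning the template, TATGCGCTA occurs at positions 48–56; this primer anneals to the bottom strand there with its 3' end pointing downstream.
Reverse complement of the reverse primer: TAGACGT. This occurs on the top strand at positions 88–94.
Product length = (reverse-primer end) − (forward-primer start) + 1 = 94 − 48 + 1 = 47 bp.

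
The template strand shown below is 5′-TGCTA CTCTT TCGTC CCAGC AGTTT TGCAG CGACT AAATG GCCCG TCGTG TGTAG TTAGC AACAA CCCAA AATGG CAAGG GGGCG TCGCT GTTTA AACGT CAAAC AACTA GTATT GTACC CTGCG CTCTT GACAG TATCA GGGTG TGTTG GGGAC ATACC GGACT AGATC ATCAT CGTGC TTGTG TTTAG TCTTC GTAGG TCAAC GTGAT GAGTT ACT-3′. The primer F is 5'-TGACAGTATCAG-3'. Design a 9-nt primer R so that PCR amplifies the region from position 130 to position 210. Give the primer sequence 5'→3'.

The product's 3' end on the top strand is position 210.
The reverse primer anneals to the top strand over positions 202–210, i.e. to CAACGTGAT.
Its sequence written 5'→3' is the reverse complement: ATCACGTTG.

5'-ATCACGTTG-3'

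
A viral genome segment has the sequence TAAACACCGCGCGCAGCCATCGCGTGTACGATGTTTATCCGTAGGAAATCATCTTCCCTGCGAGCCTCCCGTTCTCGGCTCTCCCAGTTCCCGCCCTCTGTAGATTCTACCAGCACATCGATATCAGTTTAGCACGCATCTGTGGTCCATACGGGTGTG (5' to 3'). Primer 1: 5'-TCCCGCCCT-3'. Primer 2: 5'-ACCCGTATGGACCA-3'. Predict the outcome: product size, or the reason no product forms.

Primer 1 (TCCCGCCCT) matches the top strand at positions 89–97; it acts as a forward primer.
Primer 2's reverse complement is TGGTCCATACGGGT, matching the top strand at positions 143–156; it acts as a reverse primer.
The 3' ends face each other across positions 89–156, giving a 68 bp product.

Yes — a 68 bp product.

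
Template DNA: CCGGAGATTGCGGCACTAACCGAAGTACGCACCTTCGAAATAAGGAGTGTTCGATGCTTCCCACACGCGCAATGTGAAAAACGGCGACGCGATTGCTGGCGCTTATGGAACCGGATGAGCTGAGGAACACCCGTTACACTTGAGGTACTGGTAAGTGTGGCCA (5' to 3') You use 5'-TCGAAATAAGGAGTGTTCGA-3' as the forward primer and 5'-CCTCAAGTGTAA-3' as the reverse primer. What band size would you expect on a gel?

111 bp

The forward primer matches the template at positions 35–54.
Taking the reverse complement of CCTCAAGTGTAA gives TTACACTTGAGG, found at positions 134–145 on the template; the primer anneals here to the top strand with its 3' end pointing upstream.
The product runs from position 35 to position 145, so its length is 145 − 35 + 1 = 111 bp.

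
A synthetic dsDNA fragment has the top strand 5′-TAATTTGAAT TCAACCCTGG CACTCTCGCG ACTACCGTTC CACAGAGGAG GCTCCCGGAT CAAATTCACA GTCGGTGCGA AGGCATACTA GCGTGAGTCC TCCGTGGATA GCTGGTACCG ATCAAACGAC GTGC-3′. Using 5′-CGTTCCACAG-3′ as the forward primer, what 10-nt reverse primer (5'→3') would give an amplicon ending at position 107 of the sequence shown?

The forward primer binds at positions 36–45; the product's 3' end on the top strand is position 107.
The reverse primer anneals to the top strand over positions 98–107, i.e. to TCCTCCGTGG.
Its sequence written 5'→3' is the reverse complement: CCACGGAGGA.

5'-CCACGGAGGA-3'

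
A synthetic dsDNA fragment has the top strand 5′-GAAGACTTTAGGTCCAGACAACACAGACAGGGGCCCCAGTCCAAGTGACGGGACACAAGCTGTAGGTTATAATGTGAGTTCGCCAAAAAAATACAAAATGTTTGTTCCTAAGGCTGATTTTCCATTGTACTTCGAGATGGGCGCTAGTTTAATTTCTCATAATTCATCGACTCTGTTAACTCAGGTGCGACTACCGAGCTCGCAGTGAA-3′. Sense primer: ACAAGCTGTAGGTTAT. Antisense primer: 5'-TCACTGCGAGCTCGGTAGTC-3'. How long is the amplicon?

Forward primer ACAAGCTGTAGGTTAT is found on the top strand at positions 55–70.
Reverse complement of the reverse primer: GACTACCGAGCTCGCAGTGA. This occurs on the top strand at positions 189–208.
Amplicon spans positions 55–208: 154 bp.

154 bp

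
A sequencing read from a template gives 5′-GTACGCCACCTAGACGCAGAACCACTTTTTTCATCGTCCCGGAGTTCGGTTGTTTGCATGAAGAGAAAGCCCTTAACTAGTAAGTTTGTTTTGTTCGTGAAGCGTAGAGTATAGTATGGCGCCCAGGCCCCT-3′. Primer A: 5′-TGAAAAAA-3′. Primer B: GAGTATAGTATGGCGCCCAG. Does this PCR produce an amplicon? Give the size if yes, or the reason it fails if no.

No product — the primers' 3' ends point away from each other.

Primer A (TGAAAAAA) has reverse complement TTTTTTCA, which matches the top strand at positions 26–33; primer A anneals to the top strand there with its 3' end pointing upstream toward position 26.
Primer B (GAGTATAGTATGGCGCCCAG) matches the top strand directly at positions 107–126; it anneals to the bottom strand with its 3' end pointing downstream toward position 126.
The 3' ends diverge (primer A extends toward position 1, primer B toward position 132), so the primers never converge on a shared product.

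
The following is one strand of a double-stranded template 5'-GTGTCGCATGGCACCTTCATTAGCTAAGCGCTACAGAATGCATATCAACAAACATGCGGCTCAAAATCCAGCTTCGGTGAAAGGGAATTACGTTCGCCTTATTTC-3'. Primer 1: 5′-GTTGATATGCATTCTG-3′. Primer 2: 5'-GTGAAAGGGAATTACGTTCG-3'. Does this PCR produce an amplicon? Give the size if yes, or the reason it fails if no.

No product — the primers' 3' ends point away from each other.

Primer 1 (GTTGATATGCATTCTG) has reverse complement CAGAATGCATATCAAC, which matches the top strand at positions 34–49; primer 1 anneals to the top strand there with its 3' end pointing upstream toward position 34.
Primer 2 (GTGAAAGGGAATTACGTTCG) matches the top strand directly at positions 77–96; it anneals to the bottom strand with its 3' end pointing downstream toward position 96.
The 3' ends diverge (primer 1 extends toward position 1, primer 2 toward position 105), so the primers never converge on a shared product.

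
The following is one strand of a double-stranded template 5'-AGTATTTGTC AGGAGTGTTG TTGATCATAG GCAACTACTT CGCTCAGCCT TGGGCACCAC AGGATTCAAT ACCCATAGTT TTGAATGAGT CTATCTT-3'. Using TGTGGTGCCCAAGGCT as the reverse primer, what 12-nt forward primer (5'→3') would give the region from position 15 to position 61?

The reverse primer's reverse complement AGCCTTGGGCACCACA matches the template at positions 46–61; the product starts at position 15.
The forward primer is identical to the top strand over positions 15–26: GTGTTGTTGATC.

5'-GTGTTGTTGATC-3'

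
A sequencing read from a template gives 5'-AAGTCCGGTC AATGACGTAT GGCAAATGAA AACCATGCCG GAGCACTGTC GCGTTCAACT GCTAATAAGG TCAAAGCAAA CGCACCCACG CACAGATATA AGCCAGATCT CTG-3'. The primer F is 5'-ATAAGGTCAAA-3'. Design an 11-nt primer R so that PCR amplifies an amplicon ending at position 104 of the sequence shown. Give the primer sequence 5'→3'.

5'-GGCTTATATCT-3'

The forward primer binds at positions 65–75; the product's 3' end on the top strand is position 104.
The reverse primer anneals to the top strand over positions 94–104, i.e. to AGATATAAGCC.
Its sequence written 5'→3' is the reverse complement: GGCTTATATCT.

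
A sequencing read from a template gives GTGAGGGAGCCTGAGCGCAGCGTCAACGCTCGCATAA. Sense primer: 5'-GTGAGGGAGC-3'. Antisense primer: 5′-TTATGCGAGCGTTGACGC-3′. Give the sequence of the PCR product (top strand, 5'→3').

The forward primer matches the template at positions 1–10.
Taking the reverse complement of TTATGCGAGCGTTGACGC gives GCGTCAACGCTCGCATAA, found at positions 20–37 on the template; the primer anneals here to the top strand with its 3' end pointing upstream.
The product is the template from position 1 through 37 (37 bp).

5'-GTGAGGGAGCCTGAGCGCAGCGTCAACGCTCGCATAA-3'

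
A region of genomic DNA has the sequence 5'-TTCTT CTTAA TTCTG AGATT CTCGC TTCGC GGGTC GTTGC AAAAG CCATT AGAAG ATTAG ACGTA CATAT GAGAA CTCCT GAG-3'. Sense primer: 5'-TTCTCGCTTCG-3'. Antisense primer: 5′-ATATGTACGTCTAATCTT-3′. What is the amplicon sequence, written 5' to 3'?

Scanning the template, TTCTCGCTTCG occurs at positions 19–29; this primer anneals to the bottom strand there with its 3' end pointing downstream.
The reverse primer's reverse complement is AAGATTAGACGTACATAT, which matches the template at positions 53–70.
The product is the template from position 19 through 70 (52 bp).

5'-TTCTCGCTTCGCGGGTCGTTGCAAAAGCCATTAGAAGATTAGACGTACATAT-3'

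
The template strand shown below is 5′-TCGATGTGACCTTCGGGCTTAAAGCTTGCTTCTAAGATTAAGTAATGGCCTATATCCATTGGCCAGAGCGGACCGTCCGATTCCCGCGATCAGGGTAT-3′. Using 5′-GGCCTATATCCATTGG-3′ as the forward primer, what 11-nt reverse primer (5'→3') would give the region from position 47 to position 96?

The product's 3' end on the top strand is position 96.
The reverse primer anneals to the top strand over positions 86–96, i.e. to GCGATCAGGGT.
Its sequence written 5'→3' is the reverse complement: ACCCTGATCGC.

5'-ACCCTGATCGC-3'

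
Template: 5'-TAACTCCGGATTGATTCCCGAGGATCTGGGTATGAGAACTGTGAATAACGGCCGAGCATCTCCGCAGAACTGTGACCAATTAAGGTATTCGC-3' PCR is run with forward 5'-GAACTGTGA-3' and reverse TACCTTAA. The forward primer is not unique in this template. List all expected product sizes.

52 bp, 21 bp

The forward primer GAACTGTGA matches the top strand at positions 36–44, 67–75.
The reverse primer's reverse complement is TTAAGGTA, matching at positions 80–87.
Each forward site pairs with the reverse site to give a product ending at position 87: sizes 52, 21 bp.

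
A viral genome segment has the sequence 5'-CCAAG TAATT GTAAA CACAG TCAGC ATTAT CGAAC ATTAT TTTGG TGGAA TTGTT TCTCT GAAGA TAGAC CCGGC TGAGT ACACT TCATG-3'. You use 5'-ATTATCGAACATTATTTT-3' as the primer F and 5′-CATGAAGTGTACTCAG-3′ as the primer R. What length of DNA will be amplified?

65 bp

The forward primer matches the template at positions 26–43.
Taking the reverse complement of CATGAAGTGTACTCAG gives CTGAGTACACTTCATG, found at positions 75–90 on the template; the primer anneals here to the top strand with its 3' end pointing upstream.
Amplicon spans positions 26–90: 65 bp.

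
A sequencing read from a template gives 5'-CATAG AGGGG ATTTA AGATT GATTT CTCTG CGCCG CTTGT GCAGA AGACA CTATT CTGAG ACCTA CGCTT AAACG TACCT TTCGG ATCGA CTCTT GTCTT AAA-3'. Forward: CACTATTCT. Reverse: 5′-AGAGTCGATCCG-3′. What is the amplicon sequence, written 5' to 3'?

The forward primer matches the template at positions 49–57.
Taking the reverse complement of AGAGTCGATCCG gives CGGATCGACTCT, found at positions 83–94 on the template; the primer anneals here to the top strand with its 3' end pointing upstream.
The product is the template from position 49 through 94 (46 bp).

5'-CACTATTCTGAGACCTACGCTTAAACGTACCTTTCGGATCGACTCT-3'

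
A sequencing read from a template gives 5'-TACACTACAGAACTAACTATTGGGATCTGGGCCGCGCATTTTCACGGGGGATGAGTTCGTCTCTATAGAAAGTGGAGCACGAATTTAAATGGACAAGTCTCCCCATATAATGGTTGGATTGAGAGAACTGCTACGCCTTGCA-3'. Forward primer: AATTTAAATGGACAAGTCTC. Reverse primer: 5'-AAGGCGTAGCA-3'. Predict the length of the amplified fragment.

58 bp

The forward primer matches the template at positions 82–101.
Taking the reverse complement of AAGGCGTAGCA gives TGCTACGCCTT, found at positions 129–139 on the template; the primer anneals here to the top strand with its 3' end pointing upstream.
Amplicon spans positions 82–139: 58 bp.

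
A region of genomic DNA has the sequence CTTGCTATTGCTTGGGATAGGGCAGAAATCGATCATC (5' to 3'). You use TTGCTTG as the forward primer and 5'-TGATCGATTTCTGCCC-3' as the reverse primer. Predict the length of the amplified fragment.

28 bp

Forward primer TTGCTTG is found on the top strand at positions 8–14.
The reverse primer's reverse complement is GGGCAGAAATCGATCA, which matches the template at positions 20–35.
Amplicon spans positions 8–35: 28 bp.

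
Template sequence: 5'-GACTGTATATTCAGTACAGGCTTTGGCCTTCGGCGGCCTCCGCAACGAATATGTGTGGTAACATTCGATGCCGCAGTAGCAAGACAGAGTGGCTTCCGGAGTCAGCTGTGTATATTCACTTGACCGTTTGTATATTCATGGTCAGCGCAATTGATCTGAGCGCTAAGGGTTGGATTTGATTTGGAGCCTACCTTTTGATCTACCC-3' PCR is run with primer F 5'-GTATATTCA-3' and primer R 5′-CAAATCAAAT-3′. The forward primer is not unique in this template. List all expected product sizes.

The forward primer GTATATTCA matches the top strand at positions 5–13, 110–118, 130–138.
The reverse primer's reverse complement is ATTTGATTTG, matching at positions 174–183.
Each forward site pairs with the reverse site to give a product ending at position 183: sizes 179, 74, 54 bp.

179 bp, 74 bp, 54 bp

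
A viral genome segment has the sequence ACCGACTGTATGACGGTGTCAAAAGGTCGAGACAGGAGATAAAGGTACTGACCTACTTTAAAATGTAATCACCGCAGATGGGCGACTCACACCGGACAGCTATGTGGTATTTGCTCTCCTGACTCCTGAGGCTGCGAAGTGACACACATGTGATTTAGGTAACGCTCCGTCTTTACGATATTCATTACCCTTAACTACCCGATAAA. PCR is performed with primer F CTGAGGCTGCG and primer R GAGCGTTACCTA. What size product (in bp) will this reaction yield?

42 bp

Forward primer CTGAGGCTGCG is found on the top strand at positions 126–136.
The reverse primer's reverse complement is TAGGTAACGCTC, which matches the template at positions 156–167.
Amplicon spans positions 126–167: 42 bp.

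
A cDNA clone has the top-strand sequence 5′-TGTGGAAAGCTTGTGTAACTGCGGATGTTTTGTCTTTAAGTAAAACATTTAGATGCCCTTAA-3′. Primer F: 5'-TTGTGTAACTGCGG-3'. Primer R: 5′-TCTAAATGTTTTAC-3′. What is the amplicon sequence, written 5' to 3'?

Forward primer TTGTGTAACTGCGG is found on the top strand at positions 11–24.
Reverse complement of the reverse primer: GTAAAACATTTAGA. This occurs on the top strand at positions 40–53.
The product is the template from position 11 through 53 (43 bp).

5'-TTGTGTAACTGCGGATGTTTTGTCTTTAAGTAAAACATTTAGA-3'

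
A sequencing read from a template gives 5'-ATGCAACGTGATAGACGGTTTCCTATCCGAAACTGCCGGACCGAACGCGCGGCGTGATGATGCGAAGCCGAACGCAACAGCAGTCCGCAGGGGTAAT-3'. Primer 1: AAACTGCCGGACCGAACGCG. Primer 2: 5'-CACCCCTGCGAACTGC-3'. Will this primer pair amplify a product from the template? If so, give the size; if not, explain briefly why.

Primer 2 (CACCCCTGCGAACTGC) does not match the top strand, and its reverse complement GCAGTTCGCAGGGGTG does not match either.
With no annealing site for primer 2, no amplification occurs.

No product — primer 2 has no binding site in the template.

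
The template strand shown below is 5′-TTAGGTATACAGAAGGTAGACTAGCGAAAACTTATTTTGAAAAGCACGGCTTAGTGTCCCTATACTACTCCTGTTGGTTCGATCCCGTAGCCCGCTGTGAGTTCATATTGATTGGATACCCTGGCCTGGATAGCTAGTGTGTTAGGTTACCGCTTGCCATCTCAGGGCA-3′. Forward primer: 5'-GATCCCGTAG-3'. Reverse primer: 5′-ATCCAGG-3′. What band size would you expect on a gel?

51 bp

Scanning the template, GATCCCGTAG occurs at positions 81–90; this primer anneals to the bottom strand there with its 3' end pointing downstream.
Reverse complement of the reverse primer: CCTGGAT. This occurs on the top strand at positions 125–131.
Product length = (reverse-primer end) − (forward-primer start) + 1 = 131 − 81 + 1 = 51 bp.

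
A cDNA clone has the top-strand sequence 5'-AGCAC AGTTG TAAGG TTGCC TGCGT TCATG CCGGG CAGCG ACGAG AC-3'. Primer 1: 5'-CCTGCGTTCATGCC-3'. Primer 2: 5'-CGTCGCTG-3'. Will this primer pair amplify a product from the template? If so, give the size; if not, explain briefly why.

Yes — a 25 bp product.

Primer 1 (CCTGCGTTCATGCC) matches the top strand at positions 19–32; it acts as a forward primer.
Primer 2's reverse complement is CAGCGACG, matching the top strand at positions 36–43; it acts as a reverse primer.
The 3' ends face each other across positions 19–43, giving a 25 bp product.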